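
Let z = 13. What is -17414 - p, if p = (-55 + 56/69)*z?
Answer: -1152959/69 ≈ -16710.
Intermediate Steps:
p = -48607/69 (p = (-55 + 56/69)*13 = -3739/69*13 = -48607/69 ≈ -704.45)
-17414 - p = -17414 - 1*(-48607/69) = -17414 + 48607/69 = -1152959/69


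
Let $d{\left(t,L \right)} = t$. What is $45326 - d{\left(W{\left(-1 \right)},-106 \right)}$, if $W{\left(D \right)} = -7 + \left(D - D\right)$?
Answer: $45333$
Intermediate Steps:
$W{\left(D \right)} = -7$ ($W{\left(D \right)} = -7 + 0 = -7$)
$45326 - d{\left(W{\left(-1 \right)},-106 \right)} = 45326 - -7 = 45326 + 7 = 45333$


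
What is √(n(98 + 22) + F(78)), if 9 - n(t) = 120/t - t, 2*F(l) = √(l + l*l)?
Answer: √(512 + 2*√6162)/2 ≈ 12.932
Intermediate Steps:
F(l) = √(l + l²)/2 (F(l) = √(l + l*l)/2 = √(l + l²)/2)
n(t) = 9 + t - 120/t (n(t) = 9 - (120/t - t) = 9 - (-t + 120/t) = 9 + (t - 120/t) = 9 + t - 120/t)
√(n(98 + 22) + F(78)) = √((9 + (98 + 22) - 120/(98 + 22)) + √(78*(1 + 78))/2) = √((9 + 120 - 120/120) + √(78*79)/2) = √((9 + 120 - 120*1/120) + √6162/2) = √((9 + 120 - 1) + √6162/2) = √(128 + √6162/2)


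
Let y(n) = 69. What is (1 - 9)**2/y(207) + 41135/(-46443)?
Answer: 14893/356063 ≈ 0.041827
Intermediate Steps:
(1 - 9)**2/y(207) + 41135/(-46443) = (1 - 9)**2/69 + 41135/(-46443) = (-8)**2*(1/69) + 41135*(-1/46443) = 64*(1/69) - 41135/46443 = 64/69 - 41135/46443 = 14893/356063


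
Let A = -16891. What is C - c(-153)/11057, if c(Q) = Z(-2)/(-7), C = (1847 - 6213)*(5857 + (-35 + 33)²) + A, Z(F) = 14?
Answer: -283125729967/11057 ≈ -2.5606e+7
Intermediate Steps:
C = -25606017 (C = (1847 - 6213)*(5857 + (-35 + 33)²) - 16891 = -4366*(5857 + (-2)²) - 16891 = -4366*(5857 + 4) - 16891 = -4366*5861 - 16891 = -25589126 - 16891 = -25606017)
c(Q) = -2 (c(Q) = 14/(-7) = 14*(-⅐) = -2)
C - c(-153)/11057 = -25606017 - (-2)/11057 = -25606017 - 1*(-2/11057) = -25606017 + 2/11057 = -283125729967/11057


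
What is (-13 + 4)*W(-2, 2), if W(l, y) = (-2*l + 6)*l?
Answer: 180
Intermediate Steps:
W(l, y) = l*(6 - 2*l) (W(l, y) = (6 - 2*l)*l = l*(6 - 2*l))
(-13 + 4)*W(-2, 2) = (-13 + 4)*(2*(-2)*(3 - 1*(-2))) = -18*(-2)*(3 + 2) = -18*(-2)*5 = -9*(-20) = 180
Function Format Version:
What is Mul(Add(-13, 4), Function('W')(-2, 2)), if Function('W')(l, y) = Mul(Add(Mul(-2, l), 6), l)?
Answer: 180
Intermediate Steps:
Function('W')(l, y) = Mul(l, Add(6, Mul(-2, l))) (Function('W')(l, y) = Mul(Add(6, Mul(-2, l)), l) = Mul(l, Add(6, Mul(-2, l))))
Mul(Add(-13, 4), Function('W')(-2, 2)) = Mul(Add(-13, 4), Mul(2, -2, Add(3, Mul(-1, -2)))) = Mul(-9, Mul(2, -2, Add(3, 2))) = Mul(-9, Mul(2, -2, 5)) = Mul(-9, -20) = 180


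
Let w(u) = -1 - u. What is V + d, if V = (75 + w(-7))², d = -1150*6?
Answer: -339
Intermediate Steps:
d = -6900 (d = -115*60 = -6900)
V = 6561 (V = (75 + (-1 - 1*(-7)))² = (75 + (-1 + 7))² = (75 + 6)² = 81² = 6561)
V + d = 6561 - 6900 = -339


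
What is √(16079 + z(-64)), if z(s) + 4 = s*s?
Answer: √20171 ≈ 142.02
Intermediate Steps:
z(s) = -4 + s² (z(s) = -4 + s*s = -4 + s²)
√(16079 + z(-64)) = √(16079 + (-4 + (-64)²)) = √(16079 + (-4 + 4096)) = √(16079 + 4092) = √20171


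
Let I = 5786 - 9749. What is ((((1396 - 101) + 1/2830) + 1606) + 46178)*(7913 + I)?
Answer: 54862960545/283 ≈ 1.9386e+8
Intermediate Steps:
I = -3963
((((1396 - 101) + 1/2830) + 1606) + 46178)*(7913 + I) = ((((1396 - 101) + 1/2830) + 1606) + 46178)*(7913 - 3963) = (((1295 + 1/2830) + 1606) + 46178)*3950 = ((3664851/2830 + 1606) + 46178)*3950 = (8209831/2830 + 46178)*3950 = (138893571/2830)*3950 = 54862960545/283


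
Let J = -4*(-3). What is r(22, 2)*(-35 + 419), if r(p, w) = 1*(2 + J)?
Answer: 5376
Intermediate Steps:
J = 12
r(p, w) = 14 (r(p, w) = 1*(2 + 12) = 1*14 = 14)
r(22, 2)*(-35 + 419) = 14*(-35 + 419) = 14*384 = 5376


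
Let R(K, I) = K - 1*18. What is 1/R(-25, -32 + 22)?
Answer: -1/43 ≈ -0.023256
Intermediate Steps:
R(K, I) = -18 + K (R(K, I) = K - 18 = -18 + K)
1/R(-25, -32 + 22) = 1/(-18 - 25) = 1/(-43) = -1/43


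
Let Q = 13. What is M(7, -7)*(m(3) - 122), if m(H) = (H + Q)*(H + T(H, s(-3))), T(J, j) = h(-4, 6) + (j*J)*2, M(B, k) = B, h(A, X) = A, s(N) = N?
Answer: -2982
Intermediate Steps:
T(J, j) = -4 + 2*J*j (T(J, j) = -4 + (j*J)*2 = -4 + (J*j)*2 = -4 + 2*J*j)
m(H) = (-4 - 5*H)*(13 + H) (m(H) = (H + 13)*(H + (-4 + 2*H*(-3))) = (13 + H)*(H + (-4 - 6*H)) = (13 + H)*(-4 - 5*H) = (-4 - 5*H)*(13 + H))
M(7, -7)*(m(3) - 122) = 7*((-52 - 69*3 - 5*3²) - 122) = 7*((-52 - 207 - 5*9) - 122) = 7*((-52 - 207 - 45) - 122) = 7*(-304 - 122) = 7*(-426) = -2982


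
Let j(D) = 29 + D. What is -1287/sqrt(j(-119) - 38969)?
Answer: 1287*I*sqrt(39059)/39059 ≈ 6.5121*I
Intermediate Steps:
-1287/sqrt(j(-119) - 38969) = -1287/sqrt((29 - 119) - 38969) = -1287/sqrt(-90 - 38969) = -1287*(-I*sqrt(39059)/39059) = -(-1287)*I*sqrt(39059)/39059 = 1287*I*sqrt(39059)/39059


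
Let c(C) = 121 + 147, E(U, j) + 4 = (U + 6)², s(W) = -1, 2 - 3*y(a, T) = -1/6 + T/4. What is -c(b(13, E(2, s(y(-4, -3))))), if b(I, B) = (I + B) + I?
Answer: -268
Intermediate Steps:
y(a, T) = 13/18 - T/12 (y(a, T) = ⅔ - (-1/6 + T/4)/3 = ⅔ - (-1*⅙ + T*(¼))/3 = ⅔ - (-⅙ + T/4)/3 = ⅔ + (1/18 - T/12) = 13/18 - T/12)
E(U, j) = -4 + (6 + U)² (E(U, j) = -4 + (U + 6)² = -4 + (6 + U)²)
b(I, B) = B + 2*I (b(I, B) = (B + I) + I = B + 2*I)
c(C) = 268
-c(b(13, E(2, s(y(-4, -3))))) = -1*268 = -268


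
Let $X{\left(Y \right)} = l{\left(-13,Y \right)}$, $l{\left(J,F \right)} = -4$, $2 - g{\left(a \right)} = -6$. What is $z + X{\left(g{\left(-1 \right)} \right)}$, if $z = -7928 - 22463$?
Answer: $-30395$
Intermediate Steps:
$g{\left(a \right)} = 8$ ($g{\left(a \right)} = 2 - -6 = 2 + 6 = 8$)
$z = -30391$
$X{\left(Y \right)} = -4$
$z + X{\left(g{\left(-1 \right)} \right)} = -30391 - 4 = -30395$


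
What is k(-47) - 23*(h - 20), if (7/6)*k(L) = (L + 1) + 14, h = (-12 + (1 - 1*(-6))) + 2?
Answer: 3511/7 ≈ 501.57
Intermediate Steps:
h = -3 (h = (-12 + (1 + 6)) + 2 = (-12 + 7) + 2 = -5 + 2 = -3)
k(L) = 90/7 + 6*L/7 (k(L) = 6*((L + 1) + 14)/7 = 6*((1 + L) + 14)/7 = 6*(15 + L)/7 = 90/7 + 6*L/7)
k(-47) - 23*(h - 20) = (90/7 + (6/7)*(-47)) - 23*(-3 - 20) = (90/7 - 282/7) - 23*(-23) = -192/7 - 1*(-529) = -192/7 + 529 = 3511/7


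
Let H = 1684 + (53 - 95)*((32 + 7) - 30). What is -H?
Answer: -1306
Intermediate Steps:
H = 1306 (H = 1684 - 42*(39 - 30) = 1684 - 42*9 = 1684 - 378 = 1306)
-H = -1*1306 = -1306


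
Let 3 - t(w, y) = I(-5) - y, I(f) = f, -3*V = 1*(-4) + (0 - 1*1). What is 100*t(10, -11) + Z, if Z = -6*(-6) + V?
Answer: -787/3 ≈ -262.33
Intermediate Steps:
V = 5/3 (V = -(1*(-4) + (0 - 1*1))/3 = -(-4 + (0 - 1))/3 = -(-4 - 1)/3 = -1/3*(-5) = 5/3 ≈ 1.6667)
Z = 113/3 (Z = -6*(-6) + 5/3 = 36 + 5/3 = 113/3 ≈ 37.667)
t(w, y) = 8 + y (t(w, y) = 3 - (-5 - y) = 3 + (5 + y) = 8 + y)
100*t(10, -11) + Z = 100*(8 - 11) + 113/3 = 100*(-3) + 113/3 = -300 + 113/3 = -787/3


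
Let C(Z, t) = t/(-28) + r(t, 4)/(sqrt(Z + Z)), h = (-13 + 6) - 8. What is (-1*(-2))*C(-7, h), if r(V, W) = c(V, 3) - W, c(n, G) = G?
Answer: 15/14 + I*sqrt(14)/7 ≈ 1.0714 + 0.53452*I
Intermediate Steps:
h = -15 (h = -7 - 8 = -15)
r(V, W) = 3 - W
C(Z, t) = -t/28 - sqrt(2)/(2*sqrt(Z)) (C(Z, t) = t/(-28) + (3 - 1*4)/(sqrt(Z + Z)) = t*(-1/28) + (3 - 4)/(sqrt(2*Z)) = -t/28 - 1/(sqrt(2)*sqrt(Z)) = -t/28 - sqrt(2)/(2*sqrt(Z)))
(-1*(-2))*C(-7, h) = (-1*(-2))*(-1/28*(-15) - sqrt(2)/(2*sqrt(-7))) = 2*(15/28 - sqrt(2)*(-I*sqrt(7)/7)/2) = 2*(15/28 + I*sqrt(14)/14) = 15/14 + I*sqrt(14)/7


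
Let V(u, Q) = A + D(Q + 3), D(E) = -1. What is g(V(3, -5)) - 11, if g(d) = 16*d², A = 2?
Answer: 5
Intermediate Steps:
V(u, Q) = 1 (V(u, Q) = 2 - 1 = 1)
g(V(3, -5)) - 11 = 16*1² - 11 = 16*1 - 11 = 16 - 11 = 5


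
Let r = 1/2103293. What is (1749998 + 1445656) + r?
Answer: 6721396688623/2103293 ≈ 3.1957e+6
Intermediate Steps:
r = 1/2103293 ≈ 4.7544e-7
(1749998 + 1445656) + r = (1749998 + 1445656) + 1/2103293 = 3195654 + 1/2103293 = 6721396688623/2103293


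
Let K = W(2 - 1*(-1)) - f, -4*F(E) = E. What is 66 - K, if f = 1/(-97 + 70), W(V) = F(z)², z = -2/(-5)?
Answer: 178073/2700 ≈ 65.953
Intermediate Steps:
z = ⅖ (z = -2*(-⅕) = ⅖ ≈ 0.40000)
F(E) = -E/4
W(V) = 1/100 (W(V) = (-¼*⅖)² = (-⅒)² = 1/100)
f = -1/27 (f = 1/(-27) = -1/27 ≈ -0.037037)
K = 127/2700 (K = 1/100 - 1*(-1/27) = 1/100 + 1/27 = 127/2700 ≈ 0.047037)
66 - K = 66 - 1*127/2700 = 66 - 127/2700 = 178073/2700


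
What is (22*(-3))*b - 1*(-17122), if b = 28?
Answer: 15274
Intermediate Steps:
(22*(-3))*b - 1*(-17122) = (22*(-3))*28 - 1*(-17122) = -66*28 + 17122 = -1848 + 17122 = 15274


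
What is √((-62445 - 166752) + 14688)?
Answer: I*√214509 ≈ 463.15*I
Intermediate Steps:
√((-62445 - 166752) + 14688) = √(-229197 + 14688) = √(-214509) = I*√214509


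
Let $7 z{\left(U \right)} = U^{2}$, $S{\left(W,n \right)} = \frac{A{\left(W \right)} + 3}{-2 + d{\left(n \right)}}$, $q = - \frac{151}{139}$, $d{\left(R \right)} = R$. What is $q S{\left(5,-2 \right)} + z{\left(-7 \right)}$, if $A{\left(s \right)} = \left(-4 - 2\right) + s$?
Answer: $\frac{2097}{278} \approx 7.5432$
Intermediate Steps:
$A{\left(s \right)} = -6 + s$
$q = - \frac{151}{139}$ ($q = \left(-151\right) \frac{1}{139} = - \frac{151}{139} \approx -1.0863$)
$S{\left(W,n \right)} = \frac{-3 + W}{-2 + n}$ ($S{\left(W,n \right)} = \frac{\left(-6 + W\right) + 3}{-2 + n} = \frac{-3 + W}{-2 + n}$)
$z{\left(U \right)} = \frac{U^{2}}{7}$
$q S{\left(5,-2 \right)} + z{\left(-7 \right)} = - \frac{151 \frac{-3 + 5}{-2 - 2}}{139} + \frac{\left(-7\right)^{2}}{7} = - \frac{151 \frac{1}{-4} \cdot 2}{139} + \frac{1}{7} \cdot 49 = - \frac{151 \left(\left(- \frac{1}{4}\right) 2\right)}{139} + 7 = \left(- \frac{151}{139}\right) \left(- \frac{1}{2}\right) + 7 = \frac{151}{278} + 7 = \frac{2097}{278}$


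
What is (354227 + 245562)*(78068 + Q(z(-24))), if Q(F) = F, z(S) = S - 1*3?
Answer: 46808133349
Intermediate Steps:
z(S) = -3 + S (z(S) = S - 3 = -3 + S)
(354227 + 245562)*(78068 + Q(z(-24))) = (354227 + 245562)*(78068 + (-3 - 24)) = 599789*(78068 - 27) = 599789*78041 = 46808133349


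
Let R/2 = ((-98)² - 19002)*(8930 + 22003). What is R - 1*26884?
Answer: -581443552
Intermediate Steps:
R = -581416668 (R = 2*(((-98)² - 19002)*(8930 + 22003)) = 2*((9604 - 19002)*30933) = 2*(-9398*30933) = 2*(-290708334) = -581416668)
R - 1*26884 = -581416668 - 1*26884 = -581416668 - 26884 = -581443552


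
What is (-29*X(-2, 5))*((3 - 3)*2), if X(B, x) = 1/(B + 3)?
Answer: 0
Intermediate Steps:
X(B, x) = 1/(3 + B)
(-29*X(-2, 5))*((3 - 3)*2) = (-29/(3 - 2))*((3 - 3)*2) = (-29/1)*(0*2) = -29*1*0 = -29*0 = 0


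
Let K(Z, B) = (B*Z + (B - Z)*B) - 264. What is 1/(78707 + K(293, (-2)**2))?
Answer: 1/78459 ≈ 1.2746e-5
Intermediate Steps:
K(Z, B) = -264 + B*Z + B*(B - Z) (K(Z, B) = (B*Z + B*(B - Z)) - 264 = -264 + B*Z + B*(B - Z))
1/(78707 + K(293, (-2)**2)) = 1/(78707 + (-264 + ((-2)**2)**2)) = 1/(78707 + (-264 + 4**2)) = 1/(78707 + (-264 + 16)) = 1/(78707 - 248) = 1/78459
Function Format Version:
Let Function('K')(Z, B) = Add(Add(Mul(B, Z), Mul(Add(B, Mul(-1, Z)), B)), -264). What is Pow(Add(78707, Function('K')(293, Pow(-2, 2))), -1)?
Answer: Rational(1, 78459) ≈ 1.2746e-5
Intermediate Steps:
Function('K')(Z, B) = Add(-264, Mul(B, Z), Mul(B, Add(B, Mul(-1, Z)))) (Function('K')(Z, B) = Add(Add(Mul(B, Z), Mul(B, Add(B, Mul(-1, Z)))), -264) = Add(-264, Mul(B, Z), Mul(B, Add(B, Mul(-1, Z)))))
Pow(Add(78707, Function('K')(293, Pow(-2, 2))), -1) = Pow(Add(78707, Add(-264, Pow(Pow(-2, 2), 2))), -1) = Pow(Add(78707, Add(-264, Pow(4, 2))), -1) = Pow(Add(78707, Add(-264, 16)), -1) = Pow(Add(78707, -248), -1) = Pow(78459, -1) = Rational(1, 78459)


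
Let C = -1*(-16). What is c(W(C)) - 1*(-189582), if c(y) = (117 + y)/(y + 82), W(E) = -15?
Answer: 12702096/67 ≈ 1.8958e+5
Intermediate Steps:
C = 16
c(y) = (117 + y)/(82 + y)
c(W(C)) - 1*(-189582) = (117 - 15)/(82 - 15) - 1*(-189582) = 102/67 + 189582 = 12702096/67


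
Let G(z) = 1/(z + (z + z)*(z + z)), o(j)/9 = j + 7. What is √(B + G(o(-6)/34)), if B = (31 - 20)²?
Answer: √1354255/105 ≈ 11.083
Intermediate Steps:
o(j) = 63 + 9*j (o(j) = 9*(j + 7) = 9*(7 + j) = 63 + 9*j)
B = 121 (B = 11² = 121)
G(z) = 1/(z + 4*z²) (G(z) = 1/(z + (2*z)*(2*z)) = 1/(z + 4*z²))
√(B + G(o(-6)/34)) = √(121 + 1/((((63 + 9*(-6))/34))*(1 + 4*((63 + 9*(-6))/34)))) = √(121 + 1/((((63 - 54)*(1/34)))*(1 + 4*((63 - 54)*(1/34))))) = √(121 + 1/(((9*(1/34)))*(1 + 4*(9*(1/34))))) = √(121 + 1/((9/34)*(1 + 4*(9/34)))) = √(121 + 34/(9*(1 + 18/17))) = √(121 + 34/(9*(35/17))) = √(121 + (34/9)*(17/35)) = √(121 + 578/315) = √(38693/315) = √1354255/105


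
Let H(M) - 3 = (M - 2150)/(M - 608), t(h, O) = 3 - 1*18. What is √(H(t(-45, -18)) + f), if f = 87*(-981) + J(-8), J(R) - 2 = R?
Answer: I*√33125461355/623 ≈ 292.14*I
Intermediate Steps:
J(R) = 2 + R
t(h, O) = -15 (t(h, O) = 3 - 18 = -15)
f = -85353 (f = 87*(-981) + (2 - 8) = -85347 - 6 = -85353)
H(M) = 3 + (-2150 + M)/(-608 + M) (H(M) = 3 + (M - 2150)/(M - 608) = 3 + (-2150 + M)/(-608 + M))
√(H(t(-45, -18)) + f) = √(2*(-1987 + 2*(-15))/(-608 - 15) - 85353) = √(2*(-1987 - 30)/(-623) - 85353) = √(2*(-1/623)*(-2017) - 85353) = √(4034/623 - 85353) = √(-53170885/623) = I*√33125461355/623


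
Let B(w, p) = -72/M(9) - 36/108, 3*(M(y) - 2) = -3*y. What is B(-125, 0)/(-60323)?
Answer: -209/1266783 ≈ -0.00016498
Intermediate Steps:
M(y) = 2 - y (M(y) = 2 + (-3*y)/3 = 2 - y)
B(w, p) = 209/21 (B(w, p) = -72/(2 - 1*9) - 36/108 = -72/(2 - 9) - 36*1/108 = -72/(-7) - ⅓ = -72*(-⅐) - ⅓ = 72/7 - ⅓ = 209/21)
B(-125, 0)/(-60323) = (209/21)/(-60323) = (209/21)*(-1/60323) = -209/1266783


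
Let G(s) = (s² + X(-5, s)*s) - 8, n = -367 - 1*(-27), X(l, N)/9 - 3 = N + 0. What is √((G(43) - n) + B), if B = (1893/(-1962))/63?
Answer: √3769245644430/13734 ≈ 141.36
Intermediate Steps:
X(l, N) = 27 + 9*N (X(l, N) = 27 + 9*(N + 0) = 27 + 9*N)
n = -340 (n = -367 + 27 = -340)
G(s) = -8 + s² + s*(27 + 9*s) (G(s) = (s² + (27 + 9*s)*s) - 8 = (s² + s*(27 + 9*s)) - 8 = -8 + s² + s*(27 + 9*s))
B = -631/41202 (B = (1893*(-1/1962))*(1/63) = -631/654*1/63 = -631/41202 ≈ -0.015315)
√((G(43) - n) + B) = √(((-8 + 10*43² + 27*43) - 1*(-340)) - 631/41202) = √(((-8 + 10*1849 + 1161) + 340) - 631/41202) = √(((-8 + 18490 + 1161) + 340) - 631/41202) = √((19643 + 340) - 631/41202) = √(19983 - 631/41202) = √(823338935/41202) = √3769245644430/13734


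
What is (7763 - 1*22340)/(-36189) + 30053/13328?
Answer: 427290091/160775664 ≈ 2.6577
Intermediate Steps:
(7763 - 1*22340)/(-36189) + 30053/13328 = (7763 - 22340)*(-1/36189) + 30053*(1/13328) = -14577*(-1/36189) + 30053/13328 = 4859/12063 + 30053/13328 = 427290091/160775664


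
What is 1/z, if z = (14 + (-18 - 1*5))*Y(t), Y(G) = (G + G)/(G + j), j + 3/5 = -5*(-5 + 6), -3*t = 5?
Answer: -109/450 ≈ -0.24222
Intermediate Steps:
t = -5/3 (t = -⅓*5 = -5/3 ≈ -1.6667)
j = -28/5 (j = -⅗ - 5*(-5 + 6) = -⅗ - 5*1 = -⅗ - 5 = -28/5 ≈ -5.6000)
Y(G) = 2*G/(-28/5 + G) (Y(G) = (G + G)/(G - 28/5) = (2*G)/(-28/5 + G) = 2*G/(-28/5 + G))
z = -450/109 (z = (14 + (-18 - 1*5))*(10*(-5/3)/(-28 + 5*(-5/3))) = (14 + (-18 - 5))*(10*(-5/3)/(-28 - 25/3)) = (14 - 23)*(10*(-5/3)/(-109/3)) = -90*(-5)*(-3)/(3*109) = -9*50/109 = -450/109 ≈ -4.1284)
1/z = 1/(-450/109) = -109/450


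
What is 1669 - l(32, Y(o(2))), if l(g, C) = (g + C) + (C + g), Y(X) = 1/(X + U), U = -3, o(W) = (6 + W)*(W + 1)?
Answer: 33703/21 ≈ 1604.9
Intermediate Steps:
o(W) = (1 + W)*(6 + W) (o(W) = (6 + W)*(1 + W) = (1 + W)*(6 + W))
Y(X) = 1/(-3 + X) (Y(X) = 1/(X - 3) = 1/(-3 + X))
l(g, C) = 2*C + 2*g (l(g, C) = (C + g) + (C + g) = 2*C + 2*g)
1669 - l(32, Y(o(2))) = 1669 - (2/(-3 + (6 + 2**2 + 7*2)) + 2*32) = 1669 - (2/(-3 + (6 + 4 + 14)) + 64) = 1669 - (2/(-3 + 24) + 64) = 1669 - (2/21 + 64) = 1669 - 1*1346/21 = 1669 - 1346/21 = 33703/21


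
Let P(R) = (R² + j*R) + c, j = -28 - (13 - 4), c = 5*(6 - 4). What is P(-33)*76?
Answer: 176320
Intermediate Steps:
c = 10 (c = 5*2 = 10)
j = -37 (j = -28 - 1*9 = -28 - 9 = -37)
P(R) = 10 + R² - 37*R (P(R) = (R² - 37*R) + 10 = 10 + R² - 37*R)
P(-33)*76 = (10 + (-33)² - 37*(-33))*76 = (10 + 1089 + 1221)*76 = 2320*76 = 176320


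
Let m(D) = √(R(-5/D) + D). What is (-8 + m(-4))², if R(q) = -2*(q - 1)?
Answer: 119/2 - 24*I*√2 ≈ 59.5 - 33.941*I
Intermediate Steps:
R(q) = 2 - 2*q (R(q) = -2*(-1 + q) = 2 - 2*q)
m(D) = √(2 + D + 10/D) (m(D) = √((2 - (-10)/D) + D) = √((2 + 10/D) + D) = √(2 + D + 10/D))
(-8 + m(-4))² = (-8 + √(2 - 4 + 10/(-4)))² = (-8 + √(2 - 4 + 10*(-¼)))² = (-8 + √(2 - 4 - 5/2))² = (-8 + √(-9/2))² = (-8 + 3*I*√2/2)²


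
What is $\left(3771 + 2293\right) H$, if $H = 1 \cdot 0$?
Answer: $0$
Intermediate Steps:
$H = 0$
$\left(3771 + 2293\right) H = \left(3771 + 2293\right) 0 = 6064 \cdot 0 = 0$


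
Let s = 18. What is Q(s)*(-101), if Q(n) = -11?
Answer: 1111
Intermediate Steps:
Q(s)*(-101) = -11*(-101) = 1111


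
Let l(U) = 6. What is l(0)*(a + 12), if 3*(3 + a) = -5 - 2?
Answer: 40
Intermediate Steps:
a = -16/3 (a = -3 + (-5 - 2)/3 = -3 + (⅓)*(-7) = -3 - 7/3 = -16/3 ≈ -5.3333)
l(0)*(a + 12) = 6*(-16/3 + 12) = 6*(20/3) = 40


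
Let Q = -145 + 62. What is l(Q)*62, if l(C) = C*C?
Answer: 427118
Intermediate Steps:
Q = -83
l(C) = C²
l(Q)*62 = (-83)²*62 = 6889*62 = 427118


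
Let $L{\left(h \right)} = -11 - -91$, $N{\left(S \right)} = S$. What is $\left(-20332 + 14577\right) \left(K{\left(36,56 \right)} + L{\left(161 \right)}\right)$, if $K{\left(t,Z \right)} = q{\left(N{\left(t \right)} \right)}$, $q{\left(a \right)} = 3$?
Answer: $-477665$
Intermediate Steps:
$L{\left(h \right)} = 80$ ($L{\left(h \right)} = -11 + 91 = 80$)
$K{\left(t,Z \right)} = 3$
$\left(-20332 + 14577\right) \left(K{\left(36,56 \right)} + L{\left(161 \right)}\right) = \left(-20332 + 14577\right) \left(3 + 80\right) = \left(-5755\right) 83 = -477665$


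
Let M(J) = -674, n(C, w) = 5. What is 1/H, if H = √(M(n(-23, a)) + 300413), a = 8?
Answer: √299739/299739 ≈ 0.0018265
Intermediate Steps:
H = √299739 (H = √(-674 + 300413) = √299739 ≈ 547.48)
1/H = 1/(√299739) = √299739/299739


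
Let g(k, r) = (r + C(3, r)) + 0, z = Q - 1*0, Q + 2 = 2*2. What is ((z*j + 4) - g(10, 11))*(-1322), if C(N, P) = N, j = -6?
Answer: 29084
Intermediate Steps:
Q = 2 (Q = -2 + 2*2 = -2 + 4 = 2)
z = 2 (z = 2 - 1*0 = 2 + 0 = 2)
g(k, r) = 3 + r (g(k, r) = (r + 3) + 0 = (3 + r) + 0 = 3 + r)
((z*j + 4) - g(10, 11))*(-1322) = ((2*(-6) + 4) - (3 + 11))*(-1322) = ((-12 + 4) - 1*14)*(-1322) = (-8 - 14)*(-1322) = -22*(-1322) = 29084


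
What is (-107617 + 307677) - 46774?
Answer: 153286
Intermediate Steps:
(-107617 + 307677) - 46774 = 200060 - 46774 = 153286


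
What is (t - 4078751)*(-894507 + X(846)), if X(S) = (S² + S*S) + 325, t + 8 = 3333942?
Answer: -400152933250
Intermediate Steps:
t = 3333934 (t = -8 + 3333942 = 3333934)
X(S) = 325 + 2*S² (X(S) = (S² + S²) + 325 = 2*S² + 325 = 325 + 2*S²)
(t - 4078751)*(-894507 + X(846)) = (3333934 - 4078751)*(-894507 + (325 + 2*846²)) = -744817*(-894507 + (325 + 2*715716)) = -744817*(-894507 + (325 + 1431432)) = -744817*(-894507 + 1431757) = -744817*537250 = -400152933250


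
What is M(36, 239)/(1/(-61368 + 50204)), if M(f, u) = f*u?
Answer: -96055056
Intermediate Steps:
M(36, 239)/(1/(-61368 + 50204)) = (36*239)/(1/(-61368 + 50204)) = 8604/(1/(-11164)) = 8604/(-1/11164) = 8604*(-11164) = -96055056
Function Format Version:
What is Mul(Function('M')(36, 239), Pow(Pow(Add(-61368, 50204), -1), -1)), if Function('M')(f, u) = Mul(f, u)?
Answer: -96055056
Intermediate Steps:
Mul(Function('M')(36, 239), Pow(Pow(Add(-61368, 50204), -1), -1)) = Mul(Mul(36, 239), Pow(Pow(Add(-61368, 50204), -1), -1)) = Mul(8604, Pow(Pow(-11164, -1), -1)) = Mul(8604, Pow(Rational(-1, 11164), -1)) = Mul(8604, -11164) = -96055056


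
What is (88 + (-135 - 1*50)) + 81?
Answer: -16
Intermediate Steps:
(88 + (-135 - 1*50)) + 81 = (88 + (-135 - 50)) + 81 = (88 - 185) + 81 = -97 + 81 = -16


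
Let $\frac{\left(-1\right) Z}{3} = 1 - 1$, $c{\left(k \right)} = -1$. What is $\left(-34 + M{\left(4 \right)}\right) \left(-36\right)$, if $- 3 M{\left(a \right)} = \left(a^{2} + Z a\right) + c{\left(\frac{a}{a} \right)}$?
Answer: $1404$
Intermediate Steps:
$Z = 0$ ($Z = - 3 \left(1 - 1\right) = \left(-3\right) 0 = 0$)
$M{\left(a \right)} = \frac{1}{3} - \frac{a^{2}}{3}$ ($M{\left(a \right)} = - \frac{\left(a^{2} + 0 a\right) - 1}{3} = - \frac{\left(a^{2} + 0\right) - 1}{3} = - \frac{a^{2} - 1}{3} = - \frac{-1 + a^{2}}{3} = \frac{1}{3} - \frac{a^{2}}{3}$)
$\left(-34 + M{\left(4 \right)}\right) \left(-36\right) = \left(-34 + \left(\frac{1}{3} - \frac{4^{2}}{3}\right)\right) \left(-36\right) = \left(-34 + \left(\frac{1}{3} - \frac{16}{3}\right)\right) \left(-36\right) = \left(-34 - 5\right) \left(-36\right) = \left(-39\right) \left(-36\right) = 1404$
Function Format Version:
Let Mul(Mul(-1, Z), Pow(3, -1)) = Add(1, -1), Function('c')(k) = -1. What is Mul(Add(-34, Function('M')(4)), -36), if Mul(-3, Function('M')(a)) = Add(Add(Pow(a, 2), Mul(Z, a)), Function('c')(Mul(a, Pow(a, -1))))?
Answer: 1404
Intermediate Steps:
Z = 0 (Z = Mul(-3, Add(1, -1)) = Mul(-3, 0) = 0)
Function('M')(a) = Add(Rational(1, 3), Mul(Rational(-1, 3), Pow(a, 2))) (Function('M')(a) = Mul(Rational(-1, 3), Add(Add(Pow(a, 2), Mul(0, a)), -1)) = Mul(Rational(-1, 3), Add(Add(Pow(a, 2), 0), -1)) = Mul(Rational(-1, 3), Add(Pow(a, 2), -1)) = Mul(Rational(-1, 3), Add(-1, Pow(a, 2))) = Add(Rational(1, 3), Mul(Rational(-1, 3), Pow(a, 2))))
Mul(Add(-34, Function('M')(4)), -36) = Mul(Add(-34, Add(Rational(1, 3), Mul(Rational(-1, 3), Pow(4, 2)))), -36) = Mul(Add(-34, Add(Rational(1, 3), Mul(Rational(-1, 3), 16))), -36) = Mul(Add(-34, Add(Rational(1, 3), Rational(-16, 3))), -36) = Mul(Add(-34, -5), -36) = Mul(-39, -36) = 1404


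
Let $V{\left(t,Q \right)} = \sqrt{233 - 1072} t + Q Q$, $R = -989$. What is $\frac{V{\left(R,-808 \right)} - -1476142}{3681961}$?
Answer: $\frac{2129006}{3681961} - \frac{23 i \sqrt{839}}{85627} \approx 0.57823 - 0.0077803 i$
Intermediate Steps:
$V{\left(t,Q \right)} = Q^{2} + i t \sqrt{839}$ ($V{\left(t,Q \right)} = \sqrt{-839} t + Q^{2} = i \sqrt{839} t + Q^{2} = i t \sqrt{839} + Q^{2} = Q^{2} + i t \sqrt{839}$)
$\frac{V{\left(R,-808 \right)} - -1476142}{3681961} = \frac{\left(\left(-808\right)^{2} + i \left(-989\right) \sqrt{839}\right) - -1476142}{3681961} = \left(\left(652864 - 989 i \sqrt{839}\right) + 1476142\right) \frac{1}{3681961} = \left(2129006 - 989 i \sqrt{839}\right) \frac{1}{3681961} = \frac{2129006}{3681961} - \frac{23 i \sqrt{839}}{85627}$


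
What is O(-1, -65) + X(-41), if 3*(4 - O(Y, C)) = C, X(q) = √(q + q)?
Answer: 77/3 + I*√82 ≈ 25.667 + 9.0554*I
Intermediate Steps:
X(q) = √2*√q (X(q) = √(2*q) = √2*√q)
O(Y, C) = 4 - C/3
O(-1, -65) + X(-41) = (4 - ⅓*(-65)) + √2*√(-41) = (4 + 65/3) + √2*(I*√41) = 77/3 + I*√82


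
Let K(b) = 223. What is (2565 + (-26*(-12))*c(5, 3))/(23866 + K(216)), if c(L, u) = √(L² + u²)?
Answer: 2565/24089 + 24*√34/1853 ≈ 0.18200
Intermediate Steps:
(2565 + (-26*(-12))*c(5, 3))/(23866 + K(216)) = (2565 + (-26*(-12))*√(5² + 3²))/(23866 + 223) = (2565 + 312*√(25 + 9))/24089 = (2565 + 312*√34)*(1/24089) = 2565/24089 + 24*√34/1853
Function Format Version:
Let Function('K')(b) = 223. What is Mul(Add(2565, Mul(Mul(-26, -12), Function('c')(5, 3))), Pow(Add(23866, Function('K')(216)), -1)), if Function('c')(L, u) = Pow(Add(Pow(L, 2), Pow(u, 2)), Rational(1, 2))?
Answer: Add(Rational(2565, 24089), Mul(Rational(24, 1853), Pow(34, Rational(1, 2)))) ≈ 0.18200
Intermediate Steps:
Mul(Add(2565, Mul(Mul(-26, -12), Function('c')(5, 3))), Pow(Add(23866, Function('K')(216)), -1)) = Mul(Add(2565, Mul(Mul(-26, -12), Pow(Add(Pow(5, 2), Pow(3, 2)), Rational(1, 2)))), Pow(Add(23866, 223), -1)) = Mul(Add(2565, Mul(312, Pow(Add(25, 9), Rational(1, 2)))), Pow(24089, -1)) = Mul(Add(2565, Mul(312, Pow(34, Rational(1, 2)))), Rational(1, 24089)) = Add(Rational(2565, 24089), Mul(Rational(24, 1853), Pow(34, Rational(1, 2))))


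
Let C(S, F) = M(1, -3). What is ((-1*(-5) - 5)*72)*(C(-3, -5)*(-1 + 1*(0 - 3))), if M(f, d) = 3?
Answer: 0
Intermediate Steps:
C(S, F) = 3
((-1*(-5) - 5)*72)*(C(-3, -5)*(-1 + 1*(0 - 3))) = ((-1*(-5) - 5)*72)*(3*(-1 + 1*(0 - 3))) = ((5 - 5)*72)*(3*(-1 + 1*(-3))) = (0*72)*(3*(-1 - 3)) = 0*(3*(-4)) = 0*(-12) = 0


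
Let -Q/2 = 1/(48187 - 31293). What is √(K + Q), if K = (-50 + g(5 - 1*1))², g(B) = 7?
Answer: √131929486394/8447 ≈ 43.000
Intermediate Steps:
K = 1849 (K = (-50 + 7)² = (-43)² = 1849)
Q = -1/8447 (Q = -2/(48187 - 31293) = -2/16894 = -2*1/16894 = -1/8447 ≈ -0.00011839)
√(K + Q) = √(1849 - 1/8447) = √(15618502/8447) = √131929486394/8447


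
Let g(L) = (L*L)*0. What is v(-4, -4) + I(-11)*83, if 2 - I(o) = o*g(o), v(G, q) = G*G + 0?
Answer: 182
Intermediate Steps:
v(G, q) = G² (v(G, q) = G² + 0 = G²)
g(L) = 0 (g(L) = L²*0 = 0)
I(o) = 2 (I(o) = 2 - o*0 = 2 - 1*0 = 2 + 0 = 2)
v(-4, -4) + I(-11)*83 = (-4)² + 2*83 = 16 + 166 = 182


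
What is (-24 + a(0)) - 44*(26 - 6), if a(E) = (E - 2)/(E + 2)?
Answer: -905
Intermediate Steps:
a(E) = (-2 + E)/(2 + E)
(-24 + a(0)) - 44*(26 - 6) = (-24 + (-2 + 0)/(2 + 0)) - 44*(26 - 6) = (-24 - 2/2) - 44*20 = (-24 + (½)*(-2)) - 880 = (-24 - 1) - 880 = -25 - 880 = -905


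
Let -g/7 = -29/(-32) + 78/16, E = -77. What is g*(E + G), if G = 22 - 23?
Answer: 50505/16 ≈ 3156.6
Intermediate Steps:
g = -1295/32 (g = -7*(-29/(-32) + 78/16) = -7*(-29*(-1/32) + 78*(1/16)) = -7*(29/32 + 39/8) = -7*185/32 = -1295/32 ≈ -40.469)
G = -1
g*(E + G) = -1295*(-77 - 1)/32 = -1295/32*(-78) = 50505/16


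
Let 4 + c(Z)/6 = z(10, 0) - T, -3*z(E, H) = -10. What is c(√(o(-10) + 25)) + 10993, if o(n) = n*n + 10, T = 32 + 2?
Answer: 10785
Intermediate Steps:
z(E, H) = 10/3 (z(E, H) = -⅓*(-10) = 10/3)
T = 34
o(n) = 10 + n² (o(n) = n² + 10 = 10 + n²)
c(Z) = -208 (c(Z) = -24 + 6*(10/3 - 1*34) = -24 + 6*(10/3 - 34) = -24 + 6*(-92/3) = -24 - 184 = -208)
c(√(o(-10) + 25)) + 10993 = -208 + 10993 = 10785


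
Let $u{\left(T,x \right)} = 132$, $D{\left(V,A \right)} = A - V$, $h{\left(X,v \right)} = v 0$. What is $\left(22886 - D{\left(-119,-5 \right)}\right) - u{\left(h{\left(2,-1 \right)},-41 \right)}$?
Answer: $22640$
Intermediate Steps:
$h{\left(X,v \right)} = 0$
$\left(22886 - D{\left(-119,-5 \right)}\right) - u{\left(h{\left(2,-1 \right)},-41 \right)} = \left(22886 - \left(-5 - -119\right)\right) - 132 = \left(22886 - \left(-5 + 119\right)\right) - 132 = \left(22886 - 114\right) - 132 = 22772 - 132 = 22640$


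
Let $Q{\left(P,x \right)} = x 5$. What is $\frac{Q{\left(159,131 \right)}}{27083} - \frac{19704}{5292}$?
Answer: $- \frac{6311633}{1706229} \approx -3.6992$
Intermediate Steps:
$Q{\left(P,x \right)} = 5 x$
$\frac{Q{\left(159,131 \right)}}{27083} - \frac{19704}{5292} = \frac{5 \cdot 131}{27083} - \frac{19704}{5292} = 655 \cdot \frac{1}{27083} - \frac{1642}{441} = \frac{655}{27083} - \frac{1642}{441} = - \frac{6311633}{1706229}$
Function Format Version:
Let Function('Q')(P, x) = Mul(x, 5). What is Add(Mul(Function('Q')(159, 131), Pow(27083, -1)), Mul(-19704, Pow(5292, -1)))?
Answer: Rational(-6311633, 1706229) ≈ -3.6992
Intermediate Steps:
Function('Q')(P, x) = Mul(5, x)
Add(Mul(Function('Q')(159, 131), Pow(27083, -1)), Mul(-19704, Pow(5292, -1))) = Add(Mul(Mul(5, 131), Pow(27083, -1)), Mul(-19704, Pow(5292, -1))) = Add(Mul(655, Rational(1, 27083)), Mul(-19704, Rational(1, 5292))) = Add(Rational(655, 27083), Rational(-1642, 441)) = Rational(-6311633, 1706229)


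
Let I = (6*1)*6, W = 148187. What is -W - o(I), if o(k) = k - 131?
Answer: -148092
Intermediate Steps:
I = 36 (I = 6*6 = 36)
o(k) = -131 + k
-W - o(I) = -1*148187 - (-131 + 36) = -148187 - 1*(-95) = -148187 + 95 = -148092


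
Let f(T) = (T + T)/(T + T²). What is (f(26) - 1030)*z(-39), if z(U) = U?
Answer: 361504/9 ≈ 40167.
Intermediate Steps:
f(T) = 2*T/(T + T²) (f(T) = (2*T)/(T + T²) = 2*T/(T + T²))
(f(26) - 1030)*z(-39) = (2/(1 + 26) - 1030)*(-39) = (2/27 - 1030)*(-39) = -27808/27*(-39) = 361504/9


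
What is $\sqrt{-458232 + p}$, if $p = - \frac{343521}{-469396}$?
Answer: $\frac{i \sqrt{25240822230665499}}{234698} \approx 676.93 i$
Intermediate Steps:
$p = \frac{343521}{469396}$ ($p = \left(-343521\right) \left(- \frac{1}{469396}\right) = \frac{343521}{469396} \approx 0.73184$)
$\sqrt{-458232 + p} = \sqrt{-458232 + \frac{343521}{469396}} = \sqrt{- \frac{215091924351}{469396}} = \frac{i \sqrt{25240822230665499}}{234698}$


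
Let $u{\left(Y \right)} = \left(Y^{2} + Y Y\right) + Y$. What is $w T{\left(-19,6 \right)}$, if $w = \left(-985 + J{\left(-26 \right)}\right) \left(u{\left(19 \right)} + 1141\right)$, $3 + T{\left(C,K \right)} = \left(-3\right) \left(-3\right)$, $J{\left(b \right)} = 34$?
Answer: $-10738692$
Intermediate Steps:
$T{\left(C,K \right)} = 6$ ($T{\left(C,K \right)} = -3 - -9 = -3 + 9 = 6$)
$u{\left(Y \right)} = Y + 2 Y^{2}$ ($u{\left(Y \right)} = \left(Y^{2} + Y^{2}\right) + Y = 2 Y^{2} + Y = Y + 2 Y^{2}$)
$w = -1789782$ ($w = \left(-985 + 34\right) \left(19 \left(1 + 2 \cdot 19\right) + 1141\right) = - 951 \left(19 \left(1 + 38\right) + 1141\right) = - 951 \left(19 \cdot 39 + 1141\right) = - 951 \left(741 + 1141\right) = \left(-951\right) 1882 = -1789782$)
$w T{\left(-19,6 \right)} = \left(-1789782\right) 6 = -10738692$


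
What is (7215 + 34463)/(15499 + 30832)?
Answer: 41678/46331 ≈ 0.89957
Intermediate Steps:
(7215 + 34463)/(15499 + 30832) = 41678/46331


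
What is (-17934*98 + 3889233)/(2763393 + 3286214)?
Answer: 2131701/6049607 ≈ 0.35237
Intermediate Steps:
(-17934*98 + 3889233)/(2763393 + 3286214) = (-1757532 + 3889233)/6049607 = 2131701*(1/6049607) = 2131701/6049607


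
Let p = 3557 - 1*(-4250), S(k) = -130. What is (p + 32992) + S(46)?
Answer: 40669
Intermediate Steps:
p = 7807 (p = 3557 + 4250 = 7807)
(p + 32992) + S(46) = (7807 + 32992) - 130 = 40799 - 130 = 40669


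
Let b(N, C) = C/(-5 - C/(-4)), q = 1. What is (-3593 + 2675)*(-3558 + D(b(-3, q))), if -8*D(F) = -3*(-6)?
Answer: 6536619/2 ≈ 3.2683e+6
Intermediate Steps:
b(N, C) = C/(-5 + C/4) (b(N, C) = C/(-5 - C*(-1)/4) = C/(-5 - (-1)*C/4) = C/(-5 + C/4))
D(F) = -9/4 (D(F) = -(-1)*3*(-6)/8 = -(-1)*(-18)/8 = -1/8*18 = -9/4)
(-3593 + 2675)*(-3558 + D(b(-3, q))) = (-3593 + 2675)*(-3558 - 9/4) = -918*(-14241/4) = 6536619/2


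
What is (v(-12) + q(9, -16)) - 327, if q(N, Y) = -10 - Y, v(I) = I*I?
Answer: -177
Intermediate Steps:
v(I) = I**2
(v(-12) + q(9, -16)) - 327 = ((-12)**2 + (-10 - 1*(-16))) - 327 = (144 + (-10 + 16)) - 327 = (144 + 6) - 327 = 150 - 327 = -177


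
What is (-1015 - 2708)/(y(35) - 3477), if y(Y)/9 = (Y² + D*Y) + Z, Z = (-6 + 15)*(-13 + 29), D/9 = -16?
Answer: 73/716 ≈ 0.10196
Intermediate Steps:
D = -144 (D = 9*(-16) = -144)
Z = 144 (Z = 9*16 = 144)
y(Y) = 1296 - 1296*Y + 9*Y² (y(Y) = 9*((Y² - 144*Y) + 144) = 9*(144 + Y² - 144*Y) = 1296 - 1296*Y + 9*Y²)
(-1015 - 2708)/(y(35) - 3477) = (-1015 - 2708)/((1296 - 1296*35 + 9*35²) - 3477) = -3723/((1296 - 45360 + 9*1225) - 3477) = -3723/((1296 - 45360 + 11025) - 3477) = -3723/(-33039 - 3477) = -3723/(-36516) = -3723*(-1/36516) = 73/716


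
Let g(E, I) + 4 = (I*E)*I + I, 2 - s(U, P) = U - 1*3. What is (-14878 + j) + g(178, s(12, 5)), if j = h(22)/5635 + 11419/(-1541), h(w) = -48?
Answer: -101353082/16415 ≈ -6174.4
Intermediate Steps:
s(U, P) = 5 - U (s(U, P) = 2 - (U - 1*3) = 2 - (U - 3) = 2 - (-3 + U) = 2 + (3 - U) = 5 - U)
g(E, I) = -4 + I + E*I² (g(E, I) = -4 + ((I*E)*I + I) = -4 + ((E*I)*I + I) = -4 + (E*I² + I) = -4 + (I + E*I²) = -4 + I + E*I²)
j = -121777/16415 (j = -48/5635 + 11419/(-1541) = -48*1/5635 + 11419*(-1/1541) = -48/5635 - 11419/1541 = -121777/16415 ≈ -7.4186)
(-14878 + j) + g(178, s(12, 5)) = (-14878 - 121777/16415) + (-4 + (5 - 1*12) + 178*(5 - 1*12)²) = -244344147/16415 + (-4 + (5 - 12) + 178*(5 - 12)²) = -244344147/16415 + (-4 - 7 + 178*(-7)²) = -244344147/16415 + (-4 - 7 + 178*49) = -244344147/16415 + (-4 - 7 + 8722) = -244344147/16415 + 8711 = -101353082/16415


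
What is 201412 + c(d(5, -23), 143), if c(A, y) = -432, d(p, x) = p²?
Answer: 200980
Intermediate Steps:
201412 + c(d(5, -23), 143) = 201412 - 432 = 200980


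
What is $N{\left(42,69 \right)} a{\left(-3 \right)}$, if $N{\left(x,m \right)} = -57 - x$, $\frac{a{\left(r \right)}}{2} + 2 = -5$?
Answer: $1386$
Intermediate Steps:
$a{\left(r \right)} = -14$ ($a{\left(r \right)} = -4 + 2 \left(-5\right) = -4 - 10 = -14$)
$N{\left(42,69 \right)} a{\left(-3 \right)} = \left(-57 - 42\right) \left(-14\right) = \left(-99\right) \left(-14\right) = 1386$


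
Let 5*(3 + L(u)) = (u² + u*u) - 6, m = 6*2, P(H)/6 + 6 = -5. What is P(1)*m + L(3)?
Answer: -3963/5 ≈ -792.60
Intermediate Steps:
P(H) = -66 (P(H) = -36 + 6*(-5) = -36 - 30 = -66)
m = 12
L(u) = -21/5 + 2*u²/5 (L(u) = -3 + ((u² + u*u) - 6)/5 = -3 + ((u² + u²) - 6)/5 = -3 + (2*u² - 6)/5 = -3 + (-6 + 2*u²)/5 = -3 + (-6/5 + 2*u²/5) = -21/5 + 2*u²/5)
P(1)*m + L(3) = -66*12 + (-21/5 + (⅖)*3²) = -792 + (-21/5 + (⅖)*9) = -792 + (-21/5 + 18/5) = -792 - ⅗ = -3963/5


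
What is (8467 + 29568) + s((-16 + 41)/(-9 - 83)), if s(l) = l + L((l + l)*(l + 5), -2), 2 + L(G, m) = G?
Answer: 160943631/4232 ≈ 38030.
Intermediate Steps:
L(G, m) = -2 + G
s(l) = -2 + l + 2*l*(5 + l) (s(l) = l + (-2 + (l + l)*(l + 5)) = l + (-2 + (2*l)*(5 + l)) = l + (-2 + 2*l*(5 + l)) = -2 + l + 2*l*(5 + l))
(8467 + 29568) + s((-16 + 41)/(-9 - 83)) = (8467 + 29568) + (-2 + (-16 + 41)/(-9 - 83) + 2*((-16 + 41)/(-9 - 83))*(5 + (-16 + 41)/(-9 - 83))) = 38035 + (-2 + 25/(-92) + 2*(25/(-92))*(5 + 25/(-92))) = 38035 + (-2 + 25*(-1/92) + 2*(25*(-1/92))*(5 + 25*(-1/92))) = 38035 + (-2 - 25/92 + 2*(-25/92)*(5 - 25/92)) = 38035 + (-2 - 25/92 + 2*(-25/92)*(435/92)) = 38035 + (-2 - 25/92 - 10875/4232) = 38035 - 20489/4232 = 160943631/4232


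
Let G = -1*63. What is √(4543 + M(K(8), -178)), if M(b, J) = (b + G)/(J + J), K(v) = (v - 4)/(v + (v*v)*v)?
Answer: √2432687709530/23140 ≈ 67.403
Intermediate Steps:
G = -63
K(v) = (-4 + v)/(v + v³) (K(v) = (-4 + v)/(v + v²*v) = (-4 + v)/(v + v³))
M(b, J) = (-63 + b)/(2*J) (M(b, J) = (b - 63)/(J + J) = (-63 + b)/((2*J)) = (-63 + b)*(1/(2*J)) = (-63 + b)/(2*J))
√(4543 + M(K(8), -178)) = √(4543 + (½)*(-63 + (-4 + 8)/(8 + 8³))/(-178)) = √(4543 + (½)*(-1/178)*(-63 + 4/(8 + 512))) = √(4543 + (½)*(-1/178)*(-63 + 4/520)) = √(4543 + (½)*(-1/178)*(-63 + (1/520)*4)) = √(4543 + (½)*(-1/178)*(-63 + 1/130)) = √(4543 + (½)*(-1/178)*(-8189/130)) = √(4543 + 8189/46280) = √(210258229/46280) = √2432687709530/23140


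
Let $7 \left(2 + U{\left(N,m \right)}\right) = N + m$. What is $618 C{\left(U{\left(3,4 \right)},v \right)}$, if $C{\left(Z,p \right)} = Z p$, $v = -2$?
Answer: $1236$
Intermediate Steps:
$U{\left(N,m \right)} = -2 + \frac{N}{7} + \frac{m}{7}$ ($U{\left(N,m \right)} = -2 + \frac{N + m}{7} = -2 + \left(\frac{N}{7} + \frac{m}{7}\right) = -2 + \frac{N}{7} + \frac{m}{7}$)
$618 C{\left(U{\left(3,4 \right)},v \right)} = 618 \left(-2 + \frac{1}{7} \cdot 3 + \frac{1}{7} \cdot 4\right) \left(-2\right) = 618 \left(-2 + \frac{3}{7} + \frac{4}{7}\right) \left(-2\right) = 618 \left(\left(-1\right) \left(-2\right)\right) = 618 \cdot 2 = 1236$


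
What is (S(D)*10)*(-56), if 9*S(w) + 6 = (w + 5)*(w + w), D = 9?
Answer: -45920/3 ≈ -15307.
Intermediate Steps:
S(w) = -⅔ + 2*w*(5 + w)/9 (S(w) = -⅔ + ((w + 5)*(w + w))/9 = -⅔ + ((5 + w)*(2*w))/9 = -⅔ + (2*w*(5 + w))/9 = -⅔ + 2*w*(5 + w)/9)
(S(D)*10)*(-56) = ((-⅔ + (2/9)*9² + (10/9)*9)*10)*(-56) = ((-⅔ + (2/9)*81 + 10)*10)*(-56) = ((-⅔ + 18 + 10)*10)*(-56) = ((82/3)*10)*(-56) = (820/3)*(-56) = -45920/3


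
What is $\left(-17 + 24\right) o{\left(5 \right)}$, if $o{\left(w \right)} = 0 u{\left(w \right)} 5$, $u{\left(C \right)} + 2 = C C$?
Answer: $0$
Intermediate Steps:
$u{\left(C \right)} = -2 + C^{2}$ ($u{\left(C \right)} = -2 + C C = -2 + C^{2}$)
$o{\left(w \right)} = 0$ ($o{\left(w \right)} = 0 \left(-2 + w^{2}\right) 5 = 0 \cdot 5 = 0$)
$\left(-17 + 24\right) o{\left(5 \right)} = \left(-17 + 24\right) 0 = 7 \cdot 0 = 0$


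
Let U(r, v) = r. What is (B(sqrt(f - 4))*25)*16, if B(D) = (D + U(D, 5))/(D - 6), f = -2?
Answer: 800*sqrt(6)/(sqrt(6) + 6*I) ≈ 114.29 - 279.94*I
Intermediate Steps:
B(D) = 2*D/(-6 + D) (B(D) = (D + D)/(D - 6) = (2*D)/(-6 + D) = 2*D/(-6 + D))
(B(sqrt(f - 4))*25)*16 = ((2*sqrt(-2 - 4)/(-6 + sqrt(-2 - 4)))*25)*16 = ((2*sqrt(-6)/(-6 + sqrt(-6)))*25)*16 = ((2*(I*sqrt(6))/(-6 + I*sqrt(6)))*25)*16 = ((2*I*sqrt(6)/(-6 + I*sqrt(6)))*25)*16 = (50*I*sqrt(6)/(-6 + I*sqrt(6)))*16 = 800*I*sqrt(6)/(-6 + I*sqrt(6))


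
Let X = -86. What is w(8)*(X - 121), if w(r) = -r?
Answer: 1656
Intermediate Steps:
w(8)*(X - 121) = (-1*8)*(-86 - 121) = -8*(-207) = 1656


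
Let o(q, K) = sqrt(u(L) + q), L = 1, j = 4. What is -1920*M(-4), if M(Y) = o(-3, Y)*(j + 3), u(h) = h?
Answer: -13440*I*sqrt(2) ≈ -19007.0*I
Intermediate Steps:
o(q, K) = sqrt(1 + q)
M(Y) = 7*I*sqrt(2) (M(Y) = sqrt(1 - 3)*(4 + 3) = sqrt(-2)*7 = (I*sqrt(2))*7 = 7*I*sqrt(2))
-1920*M(-4) = -13440*I*sqrt(2)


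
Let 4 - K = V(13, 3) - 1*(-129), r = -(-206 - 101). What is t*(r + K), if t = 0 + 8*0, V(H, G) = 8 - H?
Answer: 0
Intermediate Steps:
r = 307 (r = -1*(-307) = 307)
K = -120 (K = 4 - ((8 - 1*13) - 1*(-129)) = 4 - ((8 - 13) + 129) = 4 - (-5 + 129) = 4 - 1*124 = 4 - 124 = -120)
t = 0 (t = 0 + 0 = 0)
t*(r + K) = 0*(307 - 120) = 0*187 = 0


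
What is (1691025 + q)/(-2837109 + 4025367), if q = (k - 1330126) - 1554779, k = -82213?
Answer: -1276093/1188258 ≈ -1.0739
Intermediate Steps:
q = -2967118 (q = (-82213 - 1330126) - 1554779 = -1412339 - 1554779 = -2967118)
(1691025 + q)/(-2837109 + 4025367) = (1691025 - 2967118)/(-2837109 + 4025367) = -1276093/1188258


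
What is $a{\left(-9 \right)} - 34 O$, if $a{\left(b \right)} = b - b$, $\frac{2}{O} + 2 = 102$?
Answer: $- \frac{17}{25} \approx -0.68$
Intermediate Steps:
$O = \frac{1}{50}$ ($O = \frac{2}{-2 + 102} = \frac{2}{100} = 2 \cdot \frac{1}{100} = \frac{1}{50} \approx 0.02$)
$a{\left(b \right)} = 0$
$a{\left(-9 \right)} - 34 O = 0 - \frac{17}{25} = - \frac{17}{25}$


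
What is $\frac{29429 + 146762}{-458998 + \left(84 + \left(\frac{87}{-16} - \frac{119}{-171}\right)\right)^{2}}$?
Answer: $- \frac{1318912263936}{3388895136407} \approx -0.38919$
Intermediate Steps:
$\frac{29429 + 146762}{-458998 + \left(84 + \left(\frac{87}{-16} - \frac{119}{-171}\right)\right)^{2}} = \frac{176191}{-458998 + \left(84 + \left(87 \left(- \frac{1}{16}\right) - - \frac{119}{171}\right)\right)^{2}} = \frac{176191}{-458998 + \left(84 + \left(- \frac{87}{16} + \frac{119}{171}\right)\right)^{2}} = \frac{176191}{-458998 + \left(84 - \frac{12973}{2736}\right)^{2}} = \frac{176191}{-458998 + \left(\frac{216851}{2736}\right)^{2}} = \frac{176191}{-458998 + \frac{47024356201}{7485696}} = \frac{176191}{- \frac{3388895136407}{7485696}} = 176191 \left(- \frac{7485696}{3388895136407}\right) = - \frac{1318912263936}{3388895136407}$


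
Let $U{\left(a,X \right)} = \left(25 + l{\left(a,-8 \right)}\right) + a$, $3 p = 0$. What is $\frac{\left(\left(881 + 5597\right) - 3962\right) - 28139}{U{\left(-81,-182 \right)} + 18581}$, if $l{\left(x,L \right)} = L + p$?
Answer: $- \frac{25623}{18517} \approx -1.3838$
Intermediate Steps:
$p = 0$ ($p = \frac{1}{3} \cdot 0 = 0$)
$l{\left(x,L \right)} = L$ ($l{\left(x,L \right)} = L + 0 = L$)
$U{\left(a,X \right)} = 17 + a$ ($U{\left(a,X \right)} = \left(25 - 8\right) + a = 17 + a$)
$\frac{\left(\left(881 + 5597\right) - 3962\right) - 28139}{U{\left(-81,-182 \right)} + 18581} = \frac{\left(\left(881 + 5597\right) - 3962\right) - 28139}{\left(17 - 81\right) + 18581} = \frac{\left(6478 - 3962\right) - 28139}{-64 + 18581} = \frac{2516 - 28139}{18517} = \left(-25623\right) \frac{1}{18517} = - \frac{25623}{18517}$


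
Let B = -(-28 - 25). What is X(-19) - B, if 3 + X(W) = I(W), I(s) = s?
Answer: -75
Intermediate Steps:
X(W) = -3 + W
B = 53 (B = -1*(-53) = 53)
X(-19) - B = (-3 - 19) - 1*53 = -22 - 53 = -75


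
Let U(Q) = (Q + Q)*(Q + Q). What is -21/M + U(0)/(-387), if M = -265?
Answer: 21/265 ≈ 0.079245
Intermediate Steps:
U(Q) = 4*Q**2 (U(Q) = (2*Q)*(2*Q) = 4*Q**2)
-21/M + U(0)/(-387) = -21/(-265) + (4*0**2)/(-387) = -21*(-1/265) + (4*0)*(-1/387) = 21/265 + 0*(-1/387) = 21/265 + 0 = 21/265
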